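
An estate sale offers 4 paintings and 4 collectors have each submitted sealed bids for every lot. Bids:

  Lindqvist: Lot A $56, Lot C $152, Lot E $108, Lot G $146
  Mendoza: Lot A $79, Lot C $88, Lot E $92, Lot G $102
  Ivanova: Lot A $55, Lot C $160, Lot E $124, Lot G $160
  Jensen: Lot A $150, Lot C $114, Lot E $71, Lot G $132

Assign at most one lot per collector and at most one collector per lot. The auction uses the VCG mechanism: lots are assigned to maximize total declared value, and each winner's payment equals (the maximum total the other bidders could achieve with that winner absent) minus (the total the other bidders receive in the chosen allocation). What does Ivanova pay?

Efficient allocation: Lindqvist→Lot C ($152), Mendoza→Lot E ($92), Ivanova→Lot G ($160), Jensen→Lot A ($150); total welfare W = $554.
Ivanova receives Lot G at value $160, so the others get W − 160 = $394.
Without Ivanova: best allocation of the remaining 3 bidders over all 4 lots is Lindqvist→Lot C ($152), Mendoza→Lot G ($102), Jensen→Lot A ($150), total $404.
VCG payment = (others' best without Ivanova) − (others' welfare with Ivanova) = 404 − 394 = $10.

Ivanova pays $10.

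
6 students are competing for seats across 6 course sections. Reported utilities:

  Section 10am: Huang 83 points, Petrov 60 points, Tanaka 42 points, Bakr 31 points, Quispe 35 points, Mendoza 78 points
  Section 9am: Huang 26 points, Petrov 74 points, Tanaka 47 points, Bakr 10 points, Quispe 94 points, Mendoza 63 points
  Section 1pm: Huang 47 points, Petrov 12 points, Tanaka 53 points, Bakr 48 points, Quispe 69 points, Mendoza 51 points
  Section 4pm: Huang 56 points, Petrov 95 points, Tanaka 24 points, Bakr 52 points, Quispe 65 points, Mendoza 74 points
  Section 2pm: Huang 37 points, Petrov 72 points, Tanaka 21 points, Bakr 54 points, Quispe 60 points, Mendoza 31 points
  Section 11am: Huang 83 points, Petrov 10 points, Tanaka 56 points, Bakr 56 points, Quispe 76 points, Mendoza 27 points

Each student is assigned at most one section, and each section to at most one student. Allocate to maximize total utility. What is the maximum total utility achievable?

Maximum total: 457 points

Optimal: Huang→Section 11am (83 points), Petrov→Section 4pm (95 points), Tanaka→Section 1pm (53 points), Bakr→Section 2pm (54 points), Quispe→Section 9am (94 points), Mendoza→Section 10am (78 points) — total 83+95+53+54+94+78 = 457 points.
Max-entry greedy (repeatedly take the single best remaining cell) gives 433 points, worse by 24.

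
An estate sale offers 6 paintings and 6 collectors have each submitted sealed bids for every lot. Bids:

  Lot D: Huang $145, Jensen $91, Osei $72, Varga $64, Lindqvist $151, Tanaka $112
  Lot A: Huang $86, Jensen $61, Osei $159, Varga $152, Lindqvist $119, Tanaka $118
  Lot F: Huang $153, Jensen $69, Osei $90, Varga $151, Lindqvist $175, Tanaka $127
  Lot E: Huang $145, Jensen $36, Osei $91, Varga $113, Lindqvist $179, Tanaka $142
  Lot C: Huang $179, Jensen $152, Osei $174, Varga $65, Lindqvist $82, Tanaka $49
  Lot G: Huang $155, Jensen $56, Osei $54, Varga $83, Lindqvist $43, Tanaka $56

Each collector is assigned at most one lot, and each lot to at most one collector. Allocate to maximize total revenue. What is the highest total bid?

Treat this as an assignment problem: match each collector to one lot.
Optimal: Huang→Lot G ($155), Jensen→Lot C ($152), Osei→Lot A ($159), Varga→Lot F ($151), Lindqvist→Lot D ($151), Tanaka→Lot E ($142) — total 155+152+159+151+151+142 = $910.
Column-greedy (each lot in turn goes to its best remaining collector) gives $840, worse by 70.

Maximum total: $910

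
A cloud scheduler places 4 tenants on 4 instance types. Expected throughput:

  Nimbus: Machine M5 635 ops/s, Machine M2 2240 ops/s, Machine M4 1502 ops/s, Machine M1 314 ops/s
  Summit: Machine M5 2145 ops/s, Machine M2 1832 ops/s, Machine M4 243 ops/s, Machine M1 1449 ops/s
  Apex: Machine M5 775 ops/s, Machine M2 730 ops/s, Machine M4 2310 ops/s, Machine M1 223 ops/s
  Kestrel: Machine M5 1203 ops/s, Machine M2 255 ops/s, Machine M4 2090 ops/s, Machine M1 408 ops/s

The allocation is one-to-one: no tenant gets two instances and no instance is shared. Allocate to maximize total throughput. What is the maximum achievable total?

Max total: 7202 ops/s

Treat this as an assignment problem: match each tenant to one instance.
Optimal: Nimbus→Machine M2 (2240 ops/s), Summit→Machine M1 (1449 ops/s), Apex→Machine M4 (2310 ops/s), Kestrel→Machine M5 (1203 ops/s) — total 2240+1449+2310+1203 = 7202 ops/s.
Column-greedy (each instance in turn goes to its best remaining tenant) gives 7103 ops/s, worse by 99.
Next-best assignment: Nimbus→Machine M2, Summit→Machine M5, Apex→Machine M4, Kestrel→Machine M1 = 7103 ops/s.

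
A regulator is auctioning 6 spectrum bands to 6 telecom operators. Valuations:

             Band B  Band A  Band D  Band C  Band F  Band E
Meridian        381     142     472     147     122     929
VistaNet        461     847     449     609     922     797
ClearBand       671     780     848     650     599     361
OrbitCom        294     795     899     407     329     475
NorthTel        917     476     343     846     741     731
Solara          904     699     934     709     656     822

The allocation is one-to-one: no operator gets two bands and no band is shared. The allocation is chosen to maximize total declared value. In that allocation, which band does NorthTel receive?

NorthTel receives Band C.

Optimal: Meridian→Band E ($929M), VistaNet→Band F ($922M), ClearBand→Band A ($780M), OrbitCom→Band D ($899M), NorthTel→Band C ($846M), Solara→Band B ($904M) — total 929+922+780+899+846+904 = $5280M.
Checked against all permutations: $5280M is optimal.
NorthTel's own top band is Band B ($917M), but forcing NorthTel→Band B and reassigning the rest optimally gives only $5156M — worse by 124.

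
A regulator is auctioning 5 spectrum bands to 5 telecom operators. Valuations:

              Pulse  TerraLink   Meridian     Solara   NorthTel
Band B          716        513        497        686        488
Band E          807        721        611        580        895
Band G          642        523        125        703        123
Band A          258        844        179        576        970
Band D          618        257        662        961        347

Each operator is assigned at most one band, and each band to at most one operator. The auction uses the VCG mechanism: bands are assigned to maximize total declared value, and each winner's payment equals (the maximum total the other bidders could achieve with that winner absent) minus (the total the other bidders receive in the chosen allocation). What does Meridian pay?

Efficient allocation: Pulse→Band G ($642M), TerraLink→Band A ($844M), Meridian→Band B ($497M), Solara→Band D ($961M), NorthTel→Band E ($895M); total welfare W = $3839M.
Meridian receives Band B at value $497M, so the others get W − 497 = $3342M.
Without Meridian: best allocation of the remaining 4 bidders over all 5 bands is Pulse→Band B ($716M), TerraLink→Band A ($844M), Solara→Band D ($961M), NorthTel→Band E ($895M), total $3416M.
VCG payment = (others' best without Meridian) − (others' welfare with Meridian) = 3416 − 3342 = $74M.

Meridian pays $74M.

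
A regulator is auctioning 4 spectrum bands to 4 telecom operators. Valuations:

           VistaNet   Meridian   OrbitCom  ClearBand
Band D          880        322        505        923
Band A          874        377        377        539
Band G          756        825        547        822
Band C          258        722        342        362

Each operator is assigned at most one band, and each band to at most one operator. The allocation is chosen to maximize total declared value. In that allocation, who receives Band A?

VistaNet receives Band A.

Optimal: VistaNet→Band A ($874M), Meridian→Band C ($722M), OrbitCom→Band G ($547M), ClearBand→Band D ($923M) — total 874+722+547+923 = $3066M.
Row-greedy (each operator in turn takes its best remaining band) gives $2444M, worse by 622.
Next-best assignment: VistaNet→Band A, Meridian→Band G, OrbitCom→Band C, ClearBand→Band D = $2964M.
VistaNet's own top band is Band D ($880M), but forcing VistaNet→Band D and reassigning the rest optimally gives only $2801M — worse by 265.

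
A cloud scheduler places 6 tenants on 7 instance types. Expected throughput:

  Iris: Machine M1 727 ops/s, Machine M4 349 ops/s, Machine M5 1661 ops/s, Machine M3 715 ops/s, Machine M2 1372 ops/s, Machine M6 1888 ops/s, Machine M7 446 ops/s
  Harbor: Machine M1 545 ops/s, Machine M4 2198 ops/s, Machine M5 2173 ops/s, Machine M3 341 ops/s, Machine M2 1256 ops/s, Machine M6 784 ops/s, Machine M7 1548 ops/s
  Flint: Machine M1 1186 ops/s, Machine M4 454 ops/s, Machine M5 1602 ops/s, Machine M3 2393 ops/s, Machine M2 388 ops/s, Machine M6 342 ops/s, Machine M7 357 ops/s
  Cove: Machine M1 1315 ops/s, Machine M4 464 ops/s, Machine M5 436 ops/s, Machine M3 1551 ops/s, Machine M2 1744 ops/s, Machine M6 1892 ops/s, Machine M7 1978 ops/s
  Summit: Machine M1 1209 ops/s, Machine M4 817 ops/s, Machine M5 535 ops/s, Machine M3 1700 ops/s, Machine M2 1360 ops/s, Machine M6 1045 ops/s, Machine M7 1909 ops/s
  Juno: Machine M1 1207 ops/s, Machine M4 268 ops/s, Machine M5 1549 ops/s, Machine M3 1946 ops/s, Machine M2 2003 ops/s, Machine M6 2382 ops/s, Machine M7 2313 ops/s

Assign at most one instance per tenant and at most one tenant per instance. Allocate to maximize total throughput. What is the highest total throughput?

Optimal: Iris→Machine M5 (1661 ops/s), Harbor→Machine M4 (2198 ops/s), Flint→Machine M3 (2393 ops/s), Cove→Machine M2 (1744 ops/s), Summit→Machine M7 (1909 ops/s), Juno→Machine M6 (2382 ops/s) — total 1661+2198+2393+1744+1909+2382 = 12287 ops/s.
Max-entry greedy (repeatedly take the single best remaining cell) gives 11972 ops/s, worse by 315.
Next-best assignment: Iris→Machine M5, Harbor→Machine M4, Flint→Machine M3, Cove→Machine M6, Summit→Machine M7, Juno→Machine M2 = 12056 ops/s.
Every other assignment is strictly worse.

Max total: 12287 ops/s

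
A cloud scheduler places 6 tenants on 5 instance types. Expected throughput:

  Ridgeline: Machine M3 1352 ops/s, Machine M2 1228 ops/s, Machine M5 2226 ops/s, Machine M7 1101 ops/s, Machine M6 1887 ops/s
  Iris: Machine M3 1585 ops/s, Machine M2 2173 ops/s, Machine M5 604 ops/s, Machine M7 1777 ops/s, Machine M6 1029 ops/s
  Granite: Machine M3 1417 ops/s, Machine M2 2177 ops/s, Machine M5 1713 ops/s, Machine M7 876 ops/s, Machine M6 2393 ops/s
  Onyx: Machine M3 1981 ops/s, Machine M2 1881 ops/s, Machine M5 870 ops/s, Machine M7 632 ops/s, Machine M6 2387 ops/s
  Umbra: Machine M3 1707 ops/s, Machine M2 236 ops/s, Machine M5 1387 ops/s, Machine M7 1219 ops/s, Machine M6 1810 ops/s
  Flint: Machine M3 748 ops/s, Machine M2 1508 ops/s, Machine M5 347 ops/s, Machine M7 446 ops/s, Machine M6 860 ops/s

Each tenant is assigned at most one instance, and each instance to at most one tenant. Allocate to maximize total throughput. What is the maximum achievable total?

Max total: 10274 ops/s

This is the linear assignment problem.
Optimal: Umbra→Machine M3 (1707 ops/s), Granite→Machine M2 (2177 ops/s), Ridgeline→Machine M5 (2226 ops/s), Iris→Machine M7 (1777 ops/s), Onyx→Machine M6 (2387 ops/s) — total 1707+2177+2226+1777+2387 = 10274 ops/s.
Column-greedy (each instance in turn goes to its best remaining tenant) gives 9971 ops/s, worse by 303.
Swapping Onyx↔Granite (Onyx→Machine M2 1881 ops/s, Granite→Machine M6 2393 ops/s) loses 290.
No other one-to-one assignment exceeds 10274 ops/s.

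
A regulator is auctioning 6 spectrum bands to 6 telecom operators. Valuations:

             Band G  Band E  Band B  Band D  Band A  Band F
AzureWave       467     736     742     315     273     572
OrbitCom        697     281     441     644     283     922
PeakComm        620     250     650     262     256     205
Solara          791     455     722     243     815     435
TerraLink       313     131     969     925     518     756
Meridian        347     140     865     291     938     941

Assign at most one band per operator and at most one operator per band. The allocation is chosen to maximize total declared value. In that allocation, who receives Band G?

Solara receives Band G.

This is a one-to-one assignment (maximum-weight bipartite matching).
Optimal: AzureWave→Band E ($736M), OrbitCom→Band F ($922M), PeakComm→Band B ($650M), Solara→Band G ($791M), TerraLink→Band D ($925M), Meridian→Band A ($938M) — total 736+922+650+791+925+938 = $4962M.
Every other assignment is strictly worse.
Solara's own top band is Band A ($815M), but forcing Solara→Band A and reassigning the rest optimally gives only $4883M — worse by 79.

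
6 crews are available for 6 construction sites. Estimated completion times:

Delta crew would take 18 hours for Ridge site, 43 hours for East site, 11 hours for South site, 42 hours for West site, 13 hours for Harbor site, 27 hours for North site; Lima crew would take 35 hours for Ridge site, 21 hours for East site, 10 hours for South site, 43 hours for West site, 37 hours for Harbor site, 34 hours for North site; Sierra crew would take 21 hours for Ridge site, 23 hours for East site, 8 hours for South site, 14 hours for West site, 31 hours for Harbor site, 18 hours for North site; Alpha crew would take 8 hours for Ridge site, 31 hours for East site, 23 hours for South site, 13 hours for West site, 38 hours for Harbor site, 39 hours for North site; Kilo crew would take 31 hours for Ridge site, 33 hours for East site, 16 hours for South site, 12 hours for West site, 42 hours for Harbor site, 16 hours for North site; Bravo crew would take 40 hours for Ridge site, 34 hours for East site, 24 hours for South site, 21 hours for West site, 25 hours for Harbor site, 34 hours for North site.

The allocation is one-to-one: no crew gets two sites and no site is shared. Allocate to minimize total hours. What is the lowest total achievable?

Minimum total: 87 hours

Optimal: Delta crew→Harbor site (13 hours), Lima crew→East site (21 hours), Sierra crew→South site (8 hours), Alpha crew→Ridge site (8 hours), Kilo crew→North site (16 hours), Bravo crew→West site (21 hours) — total 13+21+8+8+16+21 = 87 hours.
Min-entry greedy (repeatedly take the single cheapest remaining cell) gives 96 hours, worse by 9.
Every other assignment is strictly worse.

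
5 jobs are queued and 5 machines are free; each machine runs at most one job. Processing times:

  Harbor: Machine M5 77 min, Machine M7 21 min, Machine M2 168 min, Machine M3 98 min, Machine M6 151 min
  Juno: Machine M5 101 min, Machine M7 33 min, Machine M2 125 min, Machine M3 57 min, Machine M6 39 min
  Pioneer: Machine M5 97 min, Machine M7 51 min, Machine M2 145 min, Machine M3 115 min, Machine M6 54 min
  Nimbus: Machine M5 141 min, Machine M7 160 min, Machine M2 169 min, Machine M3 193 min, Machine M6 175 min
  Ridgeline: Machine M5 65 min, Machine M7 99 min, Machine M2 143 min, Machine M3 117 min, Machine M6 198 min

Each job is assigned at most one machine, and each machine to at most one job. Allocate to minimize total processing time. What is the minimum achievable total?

Treat this as an assignment problem: match each job to one machine.
Optimal: Harbor→Machine M7 (21 min), Juno→Machine M3 (57 min), Pioneer→Machine M6 (54 min), Nimbus→Machine M2 (169 min), Ridgeline→Machine M5 (65 min) — total 21+57+54+169+65 = 366 min.
Row-greedy (each job in turn takes its cheapest remaining machine) gives 443 min, worse by 77.
Next-best assignment: Harbor→Machine M7, Juno→Machine M6, Pioneer→Machine M3, Nimbus→Machine M2, Ridgeline→Machine M5 = 409 min.

Min total: 366 min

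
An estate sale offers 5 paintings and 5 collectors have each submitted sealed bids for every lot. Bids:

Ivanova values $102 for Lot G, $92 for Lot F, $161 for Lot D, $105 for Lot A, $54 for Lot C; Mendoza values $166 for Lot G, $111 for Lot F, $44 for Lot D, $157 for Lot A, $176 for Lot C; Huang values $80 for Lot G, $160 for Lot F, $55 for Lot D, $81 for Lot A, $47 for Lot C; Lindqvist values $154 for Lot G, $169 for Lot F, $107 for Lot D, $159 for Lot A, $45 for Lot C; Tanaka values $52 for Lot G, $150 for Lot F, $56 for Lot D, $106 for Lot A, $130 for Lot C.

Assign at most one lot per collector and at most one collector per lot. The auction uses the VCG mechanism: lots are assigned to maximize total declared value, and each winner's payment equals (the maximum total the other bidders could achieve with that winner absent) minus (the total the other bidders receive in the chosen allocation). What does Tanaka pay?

Tanaka pays $10.

Efficient allocation: Ivanova→Lot D ($161), Mendoza→Lot G ($166), Huang→Lot F ($160), Lindqvist→Lot A ($159), Tanaka→Lot C ($130); total welfare W = $776.
Tanaka receives Lot C at value $130, so the others get W − 130 = $646.
Without Tanaka: best allocation of the remaining 4 bidders over all 5 lots is Ivanova→Lot D ($161), Mendoza→Lot C ($176), Huang→Lot F ($160), Lindqvist→Lot A ($159), total $656.
VCG payment = (others' best without Tanaka) − (others' welfare with Tanaka) = 656 − 646 = $10.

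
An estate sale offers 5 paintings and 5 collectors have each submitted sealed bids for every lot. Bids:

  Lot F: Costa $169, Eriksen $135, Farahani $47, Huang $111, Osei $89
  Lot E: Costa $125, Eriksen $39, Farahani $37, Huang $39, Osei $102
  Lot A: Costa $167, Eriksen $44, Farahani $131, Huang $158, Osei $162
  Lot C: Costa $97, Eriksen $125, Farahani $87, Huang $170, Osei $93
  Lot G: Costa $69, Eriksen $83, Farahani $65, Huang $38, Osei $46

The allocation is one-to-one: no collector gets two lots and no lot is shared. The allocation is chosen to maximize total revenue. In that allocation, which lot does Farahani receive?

Optimal: Costa→Lot E ($125), Eriksen→Lot F ($135), Farahani→Lot G ($65), Huang→Lot C ($170), Osei→Lot A ($162) — total 125+135+65+170+162 = $657.
Row-greedy (each collector in turn takes its best remaining lot) gives $510, worse by 147.
Next-best assignment: Costa→Lot F, Eriksen→Lot G, Farahani→Lot A, Huang→Lot C, Osei→Lot E = $655.
Swapping Osei↔Farahani (Osei→Lot G $46, Farahani→Lot A $131) loses 50.
Farahani's own top lot is Lot A ($131), but forcing Farahani→Lot A and reassigning the rest optimally gives only $655 — worse by 2.

Farahani receives Lot G.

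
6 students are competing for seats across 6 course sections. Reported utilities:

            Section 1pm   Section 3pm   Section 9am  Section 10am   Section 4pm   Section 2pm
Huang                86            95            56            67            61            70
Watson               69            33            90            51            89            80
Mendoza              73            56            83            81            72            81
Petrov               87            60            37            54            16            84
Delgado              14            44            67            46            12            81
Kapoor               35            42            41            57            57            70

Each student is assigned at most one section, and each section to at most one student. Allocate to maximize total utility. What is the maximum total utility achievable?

Optimal: Huang→Section 3pm (95 points), Watson→Section 4pm (89 points), Mendoza→Section 9am (83 points), Petrov→Section 1pm (87 points), Delgado→Section 2pm (81 points), Kapoor→Section 10am (57 points) — total 95+89+83+87+81+57 = 492 points.
Row-greedy (each student in turn takes its best remaining section) gives 491 points, worse by 1.
Swapping Delgado↔Watson (Delgado→Section 4pm 12 points, Watson→Section 2pm 80 points) loses 78.
Checked against all permutations: 492 points is optimal.

Max total: 492 points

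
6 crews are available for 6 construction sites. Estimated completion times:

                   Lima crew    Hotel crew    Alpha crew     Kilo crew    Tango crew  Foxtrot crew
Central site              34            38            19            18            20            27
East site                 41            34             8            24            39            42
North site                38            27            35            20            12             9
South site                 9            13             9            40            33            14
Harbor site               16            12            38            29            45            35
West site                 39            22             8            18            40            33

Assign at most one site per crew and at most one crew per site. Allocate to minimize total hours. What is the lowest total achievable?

This is a one-to-one assignment (minimum-cost bipartite matching).
Optimal: Lima crew→South site (9 hours), Hotel crew→Harbor site (12 hours), Alpha crew→East site (8 hours), Kilo crew→West site (18 hours), Tango crew→Central site (20 hours), Foxtrot crew→North site (9 hours) — total 9+12+8+18+20+9 = 76 hours.
Swapping Alpha crew↔Tango crew (Alpha crew→Central site 19 hours, Tango crew→East site 39 hours) adds 30.

Minimum total: 76 hours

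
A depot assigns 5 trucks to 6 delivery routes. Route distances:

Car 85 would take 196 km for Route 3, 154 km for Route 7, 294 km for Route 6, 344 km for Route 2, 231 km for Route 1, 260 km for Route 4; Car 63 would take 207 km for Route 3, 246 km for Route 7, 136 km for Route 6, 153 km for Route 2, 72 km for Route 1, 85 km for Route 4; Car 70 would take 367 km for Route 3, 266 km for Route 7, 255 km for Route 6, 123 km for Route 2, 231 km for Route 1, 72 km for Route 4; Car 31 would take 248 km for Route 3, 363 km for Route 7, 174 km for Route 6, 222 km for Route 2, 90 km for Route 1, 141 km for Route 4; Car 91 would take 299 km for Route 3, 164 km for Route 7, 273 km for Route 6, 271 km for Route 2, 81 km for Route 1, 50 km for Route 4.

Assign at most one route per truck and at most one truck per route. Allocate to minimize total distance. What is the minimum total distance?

Min total: 553 km

Treat this as an assignment problem: match each truck to one route.
Optimal: Car 85→Route 7 (154 km), Car 63→Route 6 (136 km), Car 70→Route 2 (123 km), Car 31→Route 1 (90 km), Car 91→Route 4 (50 km) — total 154+136+123+90+50 = 553 km.
Min-entry greedy (repeatedly take the single cheapest remaining cell) gives 573 km, worse by 20.
Every other assignment is strictly worse.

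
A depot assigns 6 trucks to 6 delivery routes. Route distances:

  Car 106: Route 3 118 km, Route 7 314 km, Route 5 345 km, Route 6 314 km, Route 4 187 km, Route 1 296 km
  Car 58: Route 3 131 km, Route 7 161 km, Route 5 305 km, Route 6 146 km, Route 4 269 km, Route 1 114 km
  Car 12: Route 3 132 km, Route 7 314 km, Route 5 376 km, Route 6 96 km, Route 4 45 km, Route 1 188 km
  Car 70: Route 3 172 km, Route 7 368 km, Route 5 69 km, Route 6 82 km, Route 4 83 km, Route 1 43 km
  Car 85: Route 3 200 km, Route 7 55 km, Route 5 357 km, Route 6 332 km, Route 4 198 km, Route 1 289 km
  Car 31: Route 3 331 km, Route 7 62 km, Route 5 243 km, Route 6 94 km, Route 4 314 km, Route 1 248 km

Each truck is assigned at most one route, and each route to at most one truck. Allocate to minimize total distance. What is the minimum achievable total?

Min total: 495 km

This is a one-to-one assignment (minimum-cost bipartite matching).
Optimal: Car 106→Route 3 (118 km), Car 58→Route 1 (114 km), Car 12→Route 4 (45 km), Car 70→Route 5 (69 km), Car 85→Route 7 (55 km), Car 31→Route 6 (94 km) — total 118+114+45+69+55+94 = 495 km.
Min-entry greedy (repeatedly take the single cheapest remaining cell) gives 660 km, worse by 165.
Next-best assignment: Car 106→Route 3, Car 58→Route 6, Car 12→Route 4, Car 70→Route 1, Car 85→Route 7, Car 31→Route 5 = 650 km.
Every other assignment is strictly worse.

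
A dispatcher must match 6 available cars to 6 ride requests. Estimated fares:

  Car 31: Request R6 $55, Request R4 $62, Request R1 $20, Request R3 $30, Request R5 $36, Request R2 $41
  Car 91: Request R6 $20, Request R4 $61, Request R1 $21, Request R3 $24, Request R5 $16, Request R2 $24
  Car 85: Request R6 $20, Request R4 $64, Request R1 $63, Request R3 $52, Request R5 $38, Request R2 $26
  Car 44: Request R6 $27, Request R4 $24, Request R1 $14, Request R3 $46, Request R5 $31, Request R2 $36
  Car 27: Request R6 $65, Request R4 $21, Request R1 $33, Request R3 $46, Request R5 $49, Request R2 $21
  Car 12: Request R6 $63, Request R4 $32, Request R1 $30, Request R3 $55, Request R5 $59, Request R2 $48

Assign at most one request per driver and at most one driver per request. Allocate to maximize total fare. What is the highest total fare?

Max total: $335

Optimal: Car 31→Request R2 ($41), Car 91→Request R4 ($61), Car 85→Request R1 ($63), Car 44→Request R3 ($46), Car 27→Request R6 ($65), Car 12→Request R5 ($59) — total 41+61+63+46+65+59 = $335.
Column-greedy (each request in turn goes to its best remaining driver) gives $265, worse by 70.
Swapping Car 44↔Car 91 (Car 44→Request R4 $24, Car 91→Request R3 $24) loses 59.
Every other assignment is strictly worse.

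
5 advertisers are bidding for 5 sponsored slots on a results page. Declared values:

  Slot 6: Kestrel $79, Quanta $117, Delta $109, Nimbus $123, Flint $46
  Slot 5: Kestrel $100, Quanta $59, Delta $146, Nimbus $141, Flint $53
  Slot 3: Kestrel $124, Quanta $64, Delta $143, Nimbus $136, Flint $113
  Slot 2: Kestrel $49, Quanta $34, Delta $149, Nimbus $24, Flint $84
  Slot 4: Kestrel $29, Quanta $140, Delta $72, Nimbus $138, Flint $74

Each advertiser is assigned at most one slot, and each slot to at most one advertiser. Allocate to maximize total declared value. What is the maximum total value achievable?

Optimal: Kestrel→Slot 5 ($100), Quanta→Slot 4 ($140), Delta→Slot 2 ($149), Nimbus→Slot 6 ($123), Flint→Slot 3 ($113) — total 100+140+149+123+113 = $625.
Column-greedy (each slot in turn goes to its best remaining advertiser) gives $617, worse by 8.

Max total: $625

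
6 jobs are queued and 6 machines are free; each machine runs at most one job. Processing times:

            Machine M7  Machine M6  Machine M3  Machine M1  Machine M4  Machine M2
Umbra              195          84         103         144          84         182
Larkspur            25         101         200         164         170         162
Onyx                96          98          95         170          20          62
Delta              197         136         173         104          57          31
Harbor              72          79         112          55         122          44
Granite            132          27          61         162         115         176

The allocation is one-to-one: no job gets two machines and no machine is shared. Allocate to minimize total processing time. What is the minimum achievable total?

Minimum total: 261 min

Optimal: Umbra→Machine M3 (103 min), Larkspur→Machine M7 (25 min), Onyx→Machine M4 (20 min), Delta→Machine M2 (31 min), Harbor→Machine M1 (55 min), Granite→Machine M6 (27 min) — total 103+25+20+31+55+27 = 261 min.
Row-greedy (each job in turn takes its cheapest remaining machine) gives 276 min, worse by 15.
Next-best assignment: Umbra→Machine M6, Larkspur→Machine M7, Onyx→Machine M4, Delta→Machine M2, Harbor→Machine M1, Granite→Machine M3 = 276 min.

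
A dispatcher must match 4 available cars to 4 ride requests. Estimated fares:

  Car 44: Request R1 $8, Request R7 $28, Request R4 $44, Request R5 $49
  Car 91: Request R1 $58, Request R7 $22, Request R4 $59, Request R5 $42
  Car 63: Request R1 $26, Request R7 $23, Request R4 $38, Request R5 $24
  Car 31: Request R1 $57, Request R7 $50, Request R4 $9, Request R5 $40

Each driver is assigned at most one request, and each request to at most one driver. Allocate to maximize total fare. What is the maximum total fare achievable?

Maximum total: $195

This is the linear assignment problem.
Optimal: Car 44→Request R5 ($49), Car 91→Request R1 ($58), Car 63→Request R4 ($38), Car 31→Request R7 ($50) — total 49+58+38+50 = $195.
No other one-to-one assignment exceeds $195.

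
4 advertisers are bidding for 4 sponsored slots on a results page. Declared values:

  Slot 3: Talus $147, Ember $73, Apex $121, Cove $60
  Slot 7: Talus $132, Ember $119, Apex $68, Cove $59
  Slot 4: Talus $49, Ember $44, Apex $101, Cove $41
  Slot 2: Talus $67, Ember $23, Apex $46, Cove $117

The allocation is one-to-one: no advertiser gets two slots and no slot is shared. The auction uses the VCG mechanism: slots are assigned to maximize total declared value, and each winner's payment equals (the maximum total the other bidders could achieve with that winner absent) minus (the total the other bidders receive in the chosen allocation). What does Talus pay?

Talus pays $20.

Efficient allocation: Talus→Slot 3 ($147), Ember→Slot 7 ($119), Apex→Slot 4 ($101), Cove→Slot 2 ($117); total welfare W = $484.
Talus receives Slot 3 at value $147, so the others get W − 147 = $337.
Without Talus: best allocation of the remaining 3 bidders over all 4 slots is Ember→Slot 7 ($119), Apex→Slot 3 ($121), Cove→Slot 2 ($117), total $357.
VCG payment = (others' best without Talus) − (others' welfare with Talus) = 357 − 337 = $20.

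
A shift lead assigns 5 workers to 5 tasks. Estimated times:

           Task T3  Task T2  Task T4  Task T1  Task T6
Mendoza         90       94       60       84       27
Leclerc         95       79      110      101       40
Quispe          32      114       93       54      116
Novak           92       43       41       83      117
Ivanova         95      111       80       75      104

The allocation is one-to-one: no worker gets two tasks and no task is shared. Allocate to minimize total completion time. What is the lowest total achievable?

This is the linear assignment problem.
Optimal: Mendoza→Task T4 (60 min), Leclerc→Task T6 (40 min), Quispe→Task T3 (32 min), Novak→Task T2 (43 min), Ivanova→Task T1 (75 min) — total 60+40+32+43+75 = 250 min.
Min-entry greedy (repeatedly take the single cheapest remaining cell) gives 254 min, worse by 4.
Swapping Leclerc↔Mendoza (Leclerc→Task T4 110 min, Mendoza→Task T6 27 min) adds 37.

Min total: 250 min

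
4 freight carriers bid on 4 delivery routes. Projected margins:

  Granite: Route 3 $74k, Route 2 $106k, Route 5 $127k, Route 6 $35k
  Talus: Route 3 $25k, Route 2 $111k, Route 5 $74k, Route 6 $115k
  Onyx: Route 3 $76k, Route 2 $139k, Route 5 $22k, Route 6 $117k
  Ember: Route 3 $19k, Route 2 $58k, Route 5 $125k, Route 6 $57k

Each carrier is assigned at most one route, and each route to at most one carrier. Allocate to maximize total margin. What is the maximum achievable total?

This is the linear assignment problem.
Optimal: Granite→Route 3 ($74k), Talus→Route 6 ($115k), Onyx→Route 2 ($139k), Ember→Route 5 ($125k) — total 74+115+139+125 = $453k.
Column-greedy (each route in turn goes to its best remaining carrier) gives $371k, worse by 82.

Maximum total: $453k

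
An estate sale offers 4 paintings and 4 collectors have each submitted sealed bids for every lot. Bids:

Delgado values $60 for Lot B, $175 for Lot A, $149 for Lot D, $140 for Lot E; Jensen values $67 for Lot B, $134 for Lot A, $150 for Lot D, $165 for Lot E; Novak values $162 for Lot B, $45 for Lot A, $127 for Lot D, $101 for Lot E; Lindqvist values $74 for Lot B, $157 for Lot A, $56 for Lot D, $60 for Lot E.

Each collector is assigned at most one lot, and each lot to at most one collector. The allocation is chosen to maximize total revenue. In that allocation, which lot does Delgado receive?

Delgado receives Lot D.

Treat this as an assignment problem: match each collector to one lot.
Optimal: Delgado→Lot D ($149), Jensen→Lot E ($165), Novak→Lot B ($162), Lindqvist→Lot A ($157) — total 149+165+162+157 = $633.
Max-entry greedy (repeatedly take the single best remaining cell) gives $558, worse by 75.
Swapping Novak↔Jensen (Novak→Lot E $101, Jensen→Lot B $67) loses 159.
Delgado's own top lot is Lot A ($175), but forcing Delgado→Lot A and reassigning the rest optimally gives only $558 — worse by 75.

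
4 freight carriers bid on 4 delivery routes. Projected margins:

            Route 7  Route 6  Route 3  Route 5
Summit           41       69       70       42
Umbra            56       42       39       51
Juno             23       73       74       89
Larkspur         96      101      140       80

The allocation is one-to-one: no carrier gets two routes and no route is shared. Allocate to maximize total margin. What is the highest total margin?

Maximum total: $354k

Optimal: Summit→Route 6 ($69k), Umbra→Route 7 ($56k), Juno→Route 5 ($89k), Larkspur→Route 3 ($140k) — total 69+56+89+140 = $354k.
Row-greedy (each carrier in turn takes its best remaining route) gives $316k, worse by 38.
Next-best assignment: Summit→Route 3, Umbra→Route 7, Juno→Route 5, Larkspur→Route 6 = $316k.
Swapping Juno↔Larkspur (Juno→Route 3 $74k, Larkspur→Route 5 $80k) loses 75.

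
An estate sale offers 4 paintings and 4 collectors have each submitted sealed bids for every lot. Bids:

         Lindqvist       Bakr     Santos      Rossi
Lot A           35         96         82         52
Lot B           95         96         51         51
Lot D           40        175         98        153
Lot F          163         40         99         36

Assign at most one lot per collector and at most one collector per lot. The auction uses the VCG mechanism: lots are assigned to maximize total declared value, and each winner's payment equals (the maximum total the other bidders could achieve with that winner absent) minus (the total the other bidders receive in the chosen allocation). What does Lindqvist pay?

Efficient allocation: Lindqvist→Lot F ($163), Bakr→Lot B ($96), Santos→Lot A ($82), Rossi→Lot D ($153); total welfare W = $494.
Lindqvist receives Lot F at value $163, so the others get W − 163 = $331.
Without Lindqvist: best allocation of the remaining 3 bidders over all 4 lots is Bakr→Lot A ($96), Santos→Lot F ($99), Rossi→Lot D ($153), total $348.
VCG payment = (others' best without Lindqvist) − (others' welfare with Lindqvist) = 348 − 331 = $17.

Lindqvist pays $17.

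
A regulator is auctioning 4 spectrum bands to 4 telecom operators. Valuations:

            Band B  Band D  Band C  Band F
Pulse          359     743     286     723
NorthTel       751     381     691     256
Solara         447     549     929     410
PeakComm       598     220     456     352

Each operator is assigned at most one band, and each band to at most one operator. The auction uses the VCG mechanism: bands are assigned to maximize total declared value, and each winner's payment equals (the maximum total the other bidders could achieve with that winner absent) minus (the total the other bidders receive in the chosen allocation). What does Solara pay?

Solara pays $186M.

Efficient allocation: Pulse→Band D ($743M), NorthTel→Band B ($751M), Solara→Band C ($929M), PeakComm→Band F ($352M); total welfare W = $2775M.
Solara receives Band C at value $929M, so the others get W − 929 = $1846M.
Without Solara: best allocation of the remaining 3 bidders over all 4 bands is Pulse→Band D ($743M), NorthTel→Band C ($691M), PeakComm→Band B ($598M), total $2032M.
VCG payment = (others' best without Solara) − (others' welfare with Solara) = 2032 − 1846 = $186M.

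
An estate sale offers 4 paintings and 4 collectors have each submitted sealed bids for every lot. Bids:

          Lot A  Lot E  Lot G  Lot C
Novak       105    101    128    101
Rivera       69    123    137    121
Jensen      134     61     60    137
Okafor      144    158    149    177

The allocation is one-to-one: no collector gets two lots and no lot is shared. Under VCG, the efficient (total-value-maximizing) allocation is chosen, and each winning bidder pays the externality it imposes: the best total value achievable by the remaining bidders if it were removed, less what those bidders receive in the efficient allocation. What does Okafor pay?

Okafor pays $3.

Efficient allocation: Novak→Lot G ($128), Rivera→Lot E ($123), Jensen→Lot A ($134), Okafor→Lot C ($177); total welfare W = $562.
Okafor receives Lot C at value $177, so the others get W − 177 = $385.
Without Okafor: best allocation of the remaining 3 bidders over all 4 lots is Novak→Lot G ($128), Rivera→Lot E ($123), Jensen→Lot C ($137), total $388.
VCG payment = (others' best without Okafor) − (others' welfare with Okafor) = 388 − 385 = $3.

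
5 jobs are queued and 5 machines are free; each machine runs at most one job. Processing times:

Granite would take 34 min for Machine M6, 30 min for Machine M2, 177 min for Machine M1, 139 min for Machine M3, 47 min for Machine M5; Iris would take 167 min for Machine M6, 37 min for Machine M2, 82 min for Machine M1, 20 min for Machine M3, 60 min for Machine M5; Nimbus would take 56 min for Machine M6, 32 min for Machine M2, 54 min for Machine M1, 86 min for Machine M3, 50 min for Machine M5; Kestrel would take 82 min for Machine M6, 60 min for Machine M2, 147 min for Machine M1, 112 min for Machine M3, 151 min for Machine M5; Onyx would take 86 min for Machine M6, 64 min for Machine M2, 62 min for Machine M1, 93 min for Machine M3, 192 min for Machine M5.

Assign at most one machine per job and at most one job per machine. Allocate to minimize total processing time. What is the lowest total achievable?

Optimal: Granite→Machine M6 (34 min), Iris→Machine M3 (20 min), Nimbus→Machine M5 (50 min), Kestrel→Machine M2 (60 min), Onyx→Machine M1 (62 min) — total 34+20+50+60+62 = 226 min.
Column-greedy (each machine in turn goes to its cheapest remaining job) gives 299 min, worse by 73.
Swapping Iris↔Nimbus (Iris→Machine M5 60 min, Nimbus→Machine M3 86 min) adds 76.
Every other assignment is strictly worse.

Min total: 226 min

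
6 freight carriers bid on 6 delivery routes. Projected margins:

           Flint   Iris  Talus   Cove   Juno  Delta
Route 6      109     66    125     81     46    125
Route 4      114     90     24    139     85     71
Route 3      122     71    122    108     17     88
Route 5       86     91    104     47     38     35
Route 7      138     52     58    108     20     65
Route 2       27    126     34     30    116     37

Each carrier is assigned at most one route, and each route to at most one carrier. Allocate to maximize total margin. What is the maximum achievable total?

Max total: $731k

Optimal: Flint→Route 7 ($138k), Iris→Route 5 ($91k), Talus→Route 3 ($122k), Cove→Route 4 ($139k), Juno→Route 2 ($116k), Delta→Route 6 ($125k) — total 138+91+122+139+116+125 = $731k.
Column-greedy (each route in turn goes to its best remaining carrier) gives $658k, worse by 73.
Next-best assignment: Flint→Route 7, Iris→Route 5, Talus→Route 6, Cove→Route 4, Juno→Route 2, Delta→Route 3 = $697k.
No other one-to-one assignment exceeds $731k.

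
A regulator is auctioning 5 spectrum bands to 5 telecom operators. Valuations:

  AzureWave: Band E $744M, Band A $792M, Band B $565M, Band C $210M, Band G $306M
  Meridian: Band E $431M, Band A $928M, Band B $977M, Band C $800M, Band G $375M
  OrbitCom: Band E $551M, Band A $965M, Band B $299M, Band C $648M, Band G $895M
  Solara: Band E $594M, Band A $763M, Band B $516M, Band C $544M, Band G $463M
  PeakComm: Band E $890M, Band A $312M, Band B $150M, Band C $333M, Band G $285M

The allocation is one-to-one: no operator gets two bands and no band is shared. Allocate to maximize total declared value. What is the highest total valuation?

Max total: $4098M

Optimal: AzureWave→Band A ($792M), Meridian→Band B ($977M), OrbitCom→Band G ($895M), Solara→Band C ($544M), PeakComm→Band E ($890M) — total 792+977+895+544+890 = $4098M.
Every other assignment is strictly worse.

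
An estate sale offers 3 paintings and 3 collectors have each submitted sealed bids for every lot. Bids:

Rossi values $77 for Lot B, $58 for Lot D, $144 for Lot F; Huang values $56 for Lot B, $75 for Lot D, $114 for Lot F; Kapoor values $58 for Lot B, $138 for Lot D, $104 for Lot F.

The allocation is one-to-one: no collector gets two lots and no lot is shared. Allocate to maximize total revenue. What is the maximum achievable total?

Treat this as an assignment problem: match each collector to one lot.
Optimal: Rossi→Lot F ($144), Huang→Lot B ($56), Kapoor→Lot D ($138) — total 144+56+138 = $338.
Column-greedy (each lot in turn goes to its best remaining collector) gives $329, worse by 9.
Next-best assignment: Rossi→Lot B, Huang→Lot F, Kapoor→Lot D = $329.
Swapping Kapoor↔Huang (Kapoor→Lot B $58, Huang→Lot D $75) loses 61.

Max total: $338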